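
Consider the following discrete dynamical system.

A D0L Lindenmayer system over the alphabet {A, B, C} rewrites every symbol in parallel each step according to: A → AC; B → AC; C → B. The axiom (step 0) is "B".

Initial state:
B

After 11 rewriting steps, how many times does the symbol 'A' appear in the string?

gen 0: B
gen 1: AC
gen 2: ACB
gen 3: ACBAC
gen 4: ACBACACB
gen 5: ACBACACBACBAC
gen 6: ACBACACBACBACACBACACB
gen 7: ACBACACBACBACACBACACBACBACACBACBAC
gen 8: ACBACACBACBACACBACACBACBACACBACBACACBACACBACBACACBACACB
gen 9: ACBACACBACBACACBACACBACBACACBACBACACBACACBACBACACBACACBACBACACBACBACACBACACBACBACACBACBAC
gen 10: ACBACACBACBACACBACACBACBACACBACBACACBACACBACBACACBACACBACB…BACACBACACBACBACACBACACBACBACACBACBACACBACACBACBACACBACACB  (len 144)
gen 11: ACBACACBACBACACBACACBACBACACBACBACACBACACBACBACACBACACBACB…BACACBACACBACBACACBACACBACBACACBACBACACBACACBACBACACBACBAC  (len 233)

89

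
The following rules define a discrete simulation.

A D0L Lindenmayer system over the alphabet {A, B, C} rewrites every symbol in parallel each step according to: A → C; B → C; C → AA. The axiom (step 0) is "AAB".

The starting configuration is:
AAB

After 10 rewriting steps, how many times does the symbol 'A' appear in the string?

96

[0] AAB
[1] CCC
[2] AAAAAA
[3] CCCCCC
[4] AAAAAAAAAAAA
[5] CCCCCCCCCCCC
[6] AAAAAAAAAAAAAAAAAAAAAAAA
[7] CCCCCCCCCCCCCCCCCCCCCCCC
[8] AAAAAAAAAAAAAAAAAAAAAAAAAAAAAAAAAAAAAAAAAAAAAAAA
[9] CCCCCCCCCCCCCCCCCCCCCCCCCCCCCCCCCCCCCCCCCCCCCCCC
[10] AAAAAAAAAAAAAAAAAAAAAAAAAAAAAAAAAAAAAAAAAAAAAAAAAAAAAAAAAAAAAAAAAAAAAAAAAAAAAAAAAAAAAAAAAAAAAAAA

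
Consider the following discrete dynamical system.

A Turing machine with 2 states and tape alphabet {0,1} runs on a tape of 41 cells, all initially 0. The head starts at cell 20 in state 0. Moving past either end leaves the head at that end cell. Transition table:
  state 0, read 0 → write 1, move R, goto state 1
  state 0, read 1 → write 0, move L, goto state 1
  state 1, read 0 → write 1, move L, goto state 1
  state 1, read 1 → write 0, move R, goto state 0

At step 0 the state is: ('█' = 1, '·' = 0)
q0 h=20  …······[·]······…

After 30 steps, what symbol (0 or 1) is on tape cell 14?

1

k=0  q0 h=20  …······[·]······…
k=1  q1 h=21  …·····█[·]······…
k=2  q1 h=20  …······[█]█·····…
k=3  q0 h=21  …······[█]······…
k=4  q1 h=20  …······[·]······…
k=5  q1 h=19  …······[·]█·····…
k=6  q1 h=18  …······[·]██····…
k=7  q1 h=17  …······[·]███···…
k=8  q1 h=16  …······[·]████··…
k=9  q1 h=15  …······[·]█████·…
k=10  q1 h=14  …······[·]██████…
k=11  q1 h=13  …······[·]██████…
k=12  q1 h=12  …······[·]██████…
k=13  q1 h=11  …······[·]██████…
k=14  q1 h=10  …······[·]██████…
k=15  q1 h= 9  …······[·]██████…
k=16  q1 h= 8  …······[·]██████…
k=17  q1 h= 7  …······[·]██████…
k=18  q1 h= 6  |······[·]██████…
k=19  q1 h= 5  |·····[·]██████…
k=20  q1 h= 4  |····[·]██████…
k=21  q1 h= 3  |···[·]██████…
k=22  q1 h= 2  |··[·]██████…
k=23  q1 h= 1  |·[·]██████…
k=24  q1 h= 0  |[·]██████…
k=25  q1 h= 0  |[█]██████…
k=26  q0 h= 1  |·[█]██████…
k=27  q1 h= 0  |[·]·█████…
k=28  q1 h= 0  |[█]·█████…
k=29  q0 h= 1  |·[·]██████…
k=30  q1 h= 2  |·█[█]██████…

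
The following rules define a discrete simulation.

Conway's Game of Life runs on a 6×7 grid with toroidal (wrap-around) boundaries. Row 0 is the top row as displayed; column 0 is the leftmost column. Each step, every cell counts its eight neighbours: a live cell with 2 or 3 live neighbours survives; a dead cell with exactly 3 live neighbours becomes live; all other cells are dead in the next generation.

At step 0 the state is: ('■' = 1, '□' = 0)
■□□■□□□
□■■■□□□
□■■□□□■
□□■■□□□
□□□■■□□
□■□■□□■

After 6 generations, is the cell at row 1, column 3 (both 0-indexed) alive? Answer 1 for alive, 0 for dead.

1

t=0: ■□□■□□□
□■■■□□□
□■■□□□■
□□■■□□□
□□□■■□□
□■□■□□■
t=1: ■□□■■□□
□□□■□□□
■□□□□□□
□■□□■□□
□□□□■□□
■□□■□□□
t=2: □□■■■□□
□□□■■□□
□□□□□□□
□□□□□□□
□□□■■□□
□□□■□□□
t=3: □□■□□□□
□□■□■□□
□□□□□□□
□□□□□□□
□□□■■□□
□□□□□□□
t=4: □□□■□□□
□□□■□□□
□□□□□□□
□□□□□□□
□□□□□□□
□□□■□□□
t=5: □□■■■□□
□□□□□□□
□□□□□□□
□□□□□□□
□□□□□□□
□□□□□□□
t=6: □□□■□□□
□□□■□□□
□□□□□□□
□□□□□□□
□□□□□□□
□□□■□□□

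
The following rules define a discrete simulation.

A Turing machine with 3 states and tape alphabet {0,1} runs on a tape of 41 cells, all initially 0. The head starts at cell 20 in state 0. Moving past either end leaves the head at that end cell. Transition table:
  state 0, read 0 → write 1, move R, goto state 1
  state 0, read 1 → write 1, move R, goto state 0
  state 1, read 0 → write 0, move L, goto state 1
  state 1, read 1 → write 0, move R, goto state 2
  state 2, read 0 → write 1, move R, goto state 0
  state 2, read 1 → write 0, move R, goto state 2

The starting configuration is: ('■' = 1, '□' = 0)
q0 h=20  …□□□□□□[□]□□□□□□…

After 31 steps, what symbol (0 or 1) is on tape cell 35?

0

step 0: q0 h=20  …□□□□□□[□]□□□□□□…
step 1: q1 h=21  …□□□□□■[□]□□□□□□…
step 2: q1 h=20  …□□□□□□[■]□□□□□□…
step 3: q2 h=21  …□□□□□□[□]□□□□□□…
step 4: q0 h=22  …□□□□□■[□]□□□□□□…
step 5: q1 h=23  …□□□□■■[□]□□□□□□…
step 6: q1 h=22  …□□□□□■[■]□□□□□□…
step 7: q2 h=23  …□□□□■□[□]□□□□□□…
step 8: q0 h=24  …□□□■□■[□]□□□□□□…
step 9: q1 h=25  …□□■□■■[□]□□□□□□…
step 10: q1 h=24  …□□□■□■[■]□□□□□□…
step 11: q2 h=25  …□□■□■□[□]□□□□□□…
step 12: q0 h=26  …□■□■□■[□]□□□□□□…
step 13: q1 h=27  …■□■□■■[□]□□□□□□…
step 14: q1 h=26  …□■□■□■[■]□□□□□□…
step 15: q2 h=27  …■□■□■□[□]□□□□□□…
step 16: q0 h=28  …□■□■□■[□]□□□□□□…
step 17: q1 h=29  …■□■□■■[□]□□□□□□…
step 18: q1 h=28  …□■□■□■[■]□□□□□□…
step 19: q2 h=29  …■□■□■□[□]□□□□□□…
step 20: q0 h=30  …□■□■□■[□]□□□□□□…
step 21: q1 h=31  …■□■□■■[□]□□□□□□…
step 22: q1 h=30  …□■□■□■[■]□□□□□□…
step 23: q2 h=31  …■□■□■□[□]□□□□□□…
step 24: q0 h=32  …□■□■□■[□]□□□□□□…
step 25: q1 h=33  …■□■□■■[□]□□□□□□…
step 26: q1 h=32  …□■□■□■[■]□□□□□□…
step 27: q2 h=33  …■□■□■□[□]□□□□□□…
step 28: q0 h=34  …□■□■□■[□]□□□□□□|
step 29: q1 h=35  …■□■□■■[□]□□□□□|
step 30: q1 h=34  …□■□■□■[■]□□□□□□|
step 31: q2 h=35  …■□■□■□[□]□□□□□|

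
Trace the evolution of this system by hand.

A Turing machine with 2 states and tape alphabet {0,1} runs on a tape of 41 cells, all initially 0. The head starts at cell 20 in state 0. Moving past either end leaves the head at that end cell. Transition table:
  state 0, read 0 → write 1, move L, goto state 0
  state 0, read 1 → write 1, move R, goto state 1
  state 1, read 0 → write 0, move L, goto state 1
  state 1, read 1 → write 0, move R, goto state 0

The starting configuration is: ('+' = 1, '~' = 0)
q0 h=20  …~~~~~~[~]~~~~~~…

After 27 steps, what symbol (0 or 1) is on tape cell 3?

0

0) q0 h=20  …~~~~~~[~]~~~~~~…
1) q0 h=19  …~~~~~~[~]+~~~~~…
2) q0 h=18  …~~~~~~[~]++~~~~…
3) q0 h=17  …~~~~~~[~]+++~~~…
4) q0 h=16  …~~~~~~[~]++++~~…
5) q0 h=15  …~~~~~~[~]+++++~…
6) q0 h=14  …~~~~~~[~]++++++…
7) q0 h=13  …~~~~~~[~]++++++…
8) q0 h=12  …~~~~~~[~]++++++…
9) q0 h=11  …~~~~~~[~]++++++…
10) q0 h=10  …~~~~~~[~]++++++…
11) q0 h= 9  …~~~~~~[~]++++++…
12) q0 h= 8  …~~~~~~[~]++++++…
13) q0 h= 7  …~~~~~~[~]++++++…
14) q0 h= 6  |~~~~~~[~]++++++…
15) q0 h= 5  |~~~~~[~]++++++…
16) q0 h= 4  |~~~~[~]++++++…
17) q0 h= 3  |~~~[~]++++++…
18) q0 h= 2  |~~[~]++++++…
19) q0 h= 1  |~[~]++++++…
20) q0 h= 0  |[~]++++++…
21) q0 h= 0  |[+]++++++…
22) q1 h= 1  |+[+]++++++…
23) q0 h= 2  |+~[+]++++++…
24) q1 h= 3  |+~+[+]++++++…
25) q0 h= 4  |+~+~[+]++++++…
26) q1 h= 5  |+~+~+[+]++++++…
27) q0 h= 6  |+~+~+~[+]++++++…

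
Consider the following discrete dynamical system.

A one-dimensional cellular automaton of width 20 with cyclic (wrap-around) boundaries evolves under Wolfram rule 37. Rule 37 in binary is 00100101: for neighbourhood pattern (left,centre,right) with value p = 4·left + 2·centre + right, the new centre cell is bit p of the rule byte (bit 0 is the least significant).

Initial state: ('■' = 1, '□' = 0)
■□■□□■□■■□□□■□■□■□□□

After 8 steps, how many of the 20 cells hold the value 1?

10

0) ■□■□□■□■■□□□■□■□■□□□
1) ■■■□□■■□□□■□■■■■■□■□
2) □□□□□□□□■□■■□□□□□■■■
3) □■■■■■■□■■□□□■■■□□□□
4) □□□□□□□■□□□■□□□□□■■■
5) □■■■■■□■□■□■□■■■□□□□
6) □□□□□□■■■■■■■□□□□■■■
7) □■■■■□□□□□□□□□■■□□□□
8) □□□□□□■■■■■■■□□□□■■■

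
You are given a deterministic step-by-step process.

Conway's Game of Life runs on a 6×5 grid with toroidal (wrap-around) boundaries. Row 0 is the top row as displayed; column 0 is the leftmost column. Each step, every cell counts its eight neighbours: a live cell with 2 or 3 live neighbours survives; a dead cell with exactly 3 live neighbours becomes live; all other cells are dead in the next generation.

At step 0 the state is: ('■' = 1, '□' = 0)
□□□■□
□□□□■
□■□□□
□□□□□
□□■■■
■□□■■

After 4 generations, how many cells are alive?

7

step 0: □□□■□
□□□□■
□■□□□
□□□□□
□□■■■
■□□■■
step 1: ■□□■□
□□□□□
□□□□□
□□■■□
■□■□□
■□□□□
step 2: □□□□■
□□□□□
□□□□□
□■■■□
□□■■■
■□□□□
step 3: □□□□□
□□□□□
□□■□□
□■□□■
■□□□■
■□□□□
step 4: □□□□□
□□□□□
□□□□□
□■□■■
□■□□■
■□□□■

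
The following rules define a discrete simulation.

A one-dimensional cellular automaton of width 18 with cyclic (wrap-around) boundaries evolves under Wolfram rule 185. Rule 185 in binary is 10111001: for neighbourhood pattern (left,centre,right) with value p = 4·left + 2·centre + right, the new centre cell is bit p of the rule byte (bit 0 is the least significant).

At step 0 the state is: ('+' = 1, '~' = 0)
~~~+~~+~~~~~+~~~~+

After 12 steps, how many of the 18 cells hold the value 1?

gen 0: ~~~+~~+~~~~~+~~~~+
gen 1: ++~~+~~++++~~+++~~
gen 2: +~+~~+~+++~+~++~+~
gen 3: ~+~+~~+++~+~++~+~+
gen 4: +~+~+~++~+~++~+~+~
gen 5: ~+~+~++~+~++~+~+~+
gen 6: +~+~++~+~++~+~+~+~
gen 7: ~+~++~+~++~+~+~+~+
gen 8: +~++~+~++~+~+~+~+~
gen 9: ~++~+~++~+~+~+~+~+
gen 10: ++~+~++~+~+~+~+~+~
gen 11: +~+~++~+~+~+~+~+~+
gen 12: ~+~++~+~+~+~+~+~++

10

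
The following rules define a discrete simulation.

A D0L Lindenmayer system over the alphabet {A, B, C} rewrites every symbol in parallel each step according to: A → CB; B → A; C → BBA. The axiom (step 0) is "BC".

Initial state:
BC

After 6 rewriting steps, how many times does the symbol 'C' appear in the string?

12

0) BC
1) ABBA
2) CBAACB
3) BBAACBCBBBAA
4) AACBCBBBAABBAAAACBCB
5) CBCBBBAABBAAAACBCBAACBCBCBCBBBAABBAA
6) BBAABBAAAACBCBAACBCBCBCBBBAABBAACBCBBBAABBAABBAABBAAAACBCBAACBCB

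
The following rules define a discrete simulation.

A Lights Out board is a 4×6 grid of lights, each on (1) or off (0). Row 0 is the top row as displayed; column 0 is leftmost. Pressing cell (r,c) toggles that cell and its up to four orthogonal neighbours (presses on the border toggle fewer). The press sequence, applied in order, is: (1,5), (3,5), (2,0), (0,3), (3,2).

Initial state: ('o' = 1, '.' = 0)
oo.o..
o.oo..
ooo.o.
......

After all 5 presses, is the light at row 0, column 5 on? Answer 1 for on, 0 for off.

1

k=0  oo.o..
o.oo..
ooo.o.
......
k=1  oo.o.o
o.oooo
ooo.oo
......
k=2  oo.o.o
o.oooo
ooo.o.
....oo
k=3  oo.o.o
..oooo
..o.o.
o...oo
k=4  ooo.oo
..o.oo
..o.o.
o...oo
k=5  ooo.oo
..o.oo
....o.
oooooo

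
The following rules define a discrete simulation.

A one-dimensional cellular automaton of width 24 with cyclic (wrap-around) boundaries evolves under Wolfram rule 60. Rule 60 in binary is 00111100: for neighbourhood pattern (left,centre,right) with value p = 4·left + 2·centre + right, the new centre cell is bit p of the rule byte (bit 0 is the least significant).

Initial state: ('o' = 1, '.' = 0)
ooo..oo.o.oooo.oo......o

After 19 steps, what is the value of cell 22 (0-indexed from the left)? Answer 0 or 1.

0

[0] ooo..oo.o.oooo.oo......o
[1] ...o.o.oooo...oo.o.....o
[2] o..ooooo...o..o.ooo....o
[3] .o.o....o..oo.ooo..o...o
[4] ooooo...oo.o.oo..o.oo..o
[5] .....o..o.oooo.o.ooo.o.o
[6] o....oo.ooo...oooo..oooo
[7] .o...o.oo..o..o...o.o...
[8] .oo..ooo.o.oo.oo..oooo..
[9] .o.o.o..oooo.oo.o.o...o.
[10] .oooooo.o...oo.ooooo..oo
[11] oo.....ooo..o.oo....o.o.
[12] o.o....o..o.ooo.o...oooo
[13] .ooo...oo.ooo..ooo..o...
[14] .o..o..o.oo..o.o..o.oo..
[15] .oo.oo.ooo.o.oooo.ooo.o.
[16] .o.oo.oo..oooo...oo..ooo
[17] oooo.oo.o.o...o..o.o.o..
[18] o...oo.ooooo..oo.oooooo.
[19] oo..o.oo....o.o.oo.....o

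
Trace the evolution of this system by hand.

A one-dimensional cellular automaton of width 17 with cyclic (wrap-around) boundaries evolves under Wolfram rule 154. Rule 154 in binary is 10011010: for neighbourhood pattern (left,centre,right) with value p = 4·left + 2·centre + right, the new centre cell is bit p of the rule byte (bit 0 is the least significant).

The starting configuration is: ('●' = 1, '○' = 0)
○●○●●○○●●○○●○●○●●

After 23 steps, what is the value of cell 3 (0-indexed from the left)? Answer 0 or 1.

0

gen 0: ○●○●●○○●●○○●○●○●●
gen 1: ○○○●○●●●○●●○○○○●○
gen 2: ○○●○○●●○○●○●○○●○●
gen 3: ●●○●●●○●●○○○●●○○○
gen 4: ●○○●●○○●○●○●●○●○●
gen 5: ○●●●○●●○○○○●○○○○●
gen 6: ○●●○○●○●○○●○●○○●○
gen 7: ●●○●●○○○●●○○○●●○●
gen 8: ●○○●○●○●●○●○●●○○●
gen 9: ○●●○○○○●○○○○●○●●●
gen 10: ○●○●○○●○●○○●○○●●○
gen 11: ●○○○●●○○○●●○●●●○●
gen 12: ○●○●●○●○●●○○●●○○●
gen 13: ○○○●○○○○●○●●●○●●○
gen 14: ○○●○●○○●○○●●○○●○●
gen 15: ●●○○○●●○●●●○●●○○○
gen 16: ●○●○●●○○●●○○●○●○●
gen 17: ○○○○●○●●●○●●○○○○●
gen 18: ●○○●○○●●○○●○●○○●○
gen 19: ○●●○●●●○●●○○○●●○○
gen 20: ●●○○●●○○●○●○●●○●○
gen 21: ●○●●●○●●○○○○●○○○○
gen 22: ○○●●○○●○●○○●○●○○●
gen 23: ●●●○●●○○○●●○○○●●○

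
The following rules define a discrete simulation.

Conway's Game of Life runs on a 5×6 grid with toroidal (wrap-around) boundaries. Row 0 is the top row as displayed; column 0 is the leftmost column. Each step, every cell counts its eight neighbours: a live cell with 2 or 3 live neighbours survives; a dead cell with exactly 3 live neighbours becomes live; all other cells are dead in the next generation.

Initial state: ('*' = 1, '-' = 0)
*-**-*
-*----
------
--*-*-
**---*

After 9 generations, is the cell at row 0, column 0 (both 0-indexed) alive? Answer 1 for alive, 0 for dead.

k=0  *-**-*
-*----
------
--*-*-
**---*
k=1  --*-**
***---
------
**---*
------
k=2  *-**-*
****-*
--*--*
*-----
-*--*-
k=3  ------
------
--****
**---*
-****-
k=4  --**--
---**-
-*****
------
-*****
k=5  -*---*
-*---*
--*--*
------
-*--*-
k=6  -**-**
-**-**
*-----
------
*-----
k=7  --*-*-
--*-*-
**---*
------
**---*
k=8  *-*-*-
*-*-*-
**---*
------
**---*
k=9  --*-*-
--*-*-
**---*
------
**---*

0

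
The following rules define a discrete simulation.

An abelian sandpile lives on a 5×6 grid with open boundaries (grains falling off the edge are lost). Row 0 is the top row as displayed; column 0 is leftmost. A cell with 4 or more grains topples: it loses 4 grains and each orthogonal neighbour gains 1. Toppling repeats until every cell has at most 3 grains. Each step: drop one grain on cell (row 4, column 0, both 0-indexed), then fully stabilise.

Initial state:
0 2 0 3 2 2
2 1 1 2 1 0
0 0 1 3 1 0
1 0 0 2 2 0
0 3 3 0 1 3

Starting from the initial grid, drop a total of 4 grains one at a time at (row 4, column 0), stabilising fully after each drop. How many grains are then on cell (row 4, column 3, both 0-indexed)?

gen 0: 0 2 0 3 2 2
2 1 1 2 1 0
0 0 1 3 1 0
1 0 0 2 2 0
0 3 3 0 1 3
gen 1: 0 2 0 3 2 2
2 1 1 2 1 0
0 0 1 3 1 0
1 0 0 2 2 0
1 3 3 0 1 3
gen 2: 0 2 0 3 2 2
2 1 1 2 1 0
0 0 1 3 1 0
1 0 0 2 2 0
2 3 3 0 1 3
gen 3: 0 2 0 3 2 2
2 1 1 2 1 0
0 0 1 3 1 0
1 0 0 2 2 0
3 3 3 0 1 3
gen 4: 0 2 0 3 2 2
2 1 1 2 1 0
0 0 1 3 1 0
2 1 1 2 2 0
1 1 0 1 1 3

1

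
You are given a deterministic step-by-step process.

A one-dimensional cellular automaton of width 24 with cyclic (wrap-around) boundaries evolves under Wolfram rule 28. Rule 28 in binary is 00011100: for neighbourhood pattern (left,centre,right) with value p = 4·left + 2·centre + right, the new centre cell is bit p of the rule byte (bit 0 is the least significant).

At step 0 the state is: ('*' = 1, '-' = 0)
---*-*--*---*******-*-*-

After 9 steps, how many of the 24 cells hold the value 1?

k=0  ---*-*--*---*******-*-*-
k=1  ---*-**-**--*-------*-**
k=2  *--*-*--*-*-**------*-*-
k=3  **-*-**-*-*-*-*-----*-*-
k=4  *--*-*--*-*-*-**----*-*-
k=5  **-*-**-*-*-*-*-*---*-*-
k=6  *--*-*--*-*-*-*-**--*-*-
k=7  **-*-**-*-*-*-*-*-*-*-*-
k=8  *--*-*--*-*-*-*-*-*-*-*-
k=9  **-*-**-*-*-*-*-*-*-*-*-

13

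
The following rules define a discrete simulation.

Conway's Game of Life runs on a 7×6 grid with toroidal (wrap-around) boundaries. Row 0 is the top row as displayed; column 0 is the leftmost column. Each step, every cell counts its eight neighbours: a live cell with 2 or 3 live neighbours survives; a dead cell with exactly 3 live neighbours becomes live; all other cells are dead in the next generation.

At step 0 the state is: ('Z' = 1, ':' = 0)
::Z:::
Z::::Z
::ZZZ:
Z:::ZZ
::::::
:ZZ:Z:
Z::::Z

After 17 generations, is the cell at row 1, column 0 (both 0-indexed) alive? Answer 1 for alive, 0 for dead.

0

gen 0: ::Z:::
Z::::Z
::ZZZ:
Z:::ZZ
::::::
:ZZ:Z:
Z::::Z
gen 1: :Z::::
:ZZ:ZZ
:Z:Z::
::::ZZ
ZZ:ZZ:
ZZ:::Z
Z:ZZ:Z
gen 2: ::::::
:Z:ZZ:
:Z:Z::
:Z:::Z
:ZZZ::
::::::
::Z:ZZ
gen 3: ::Z::Z
:::ZZ:
:Z:Z::
:Z:ZZ:
ZZZ:::
:Z::Z:
::::::
gen 4: :::ZZ:
:::ZZ:
::::::
:::ZZ:
Z:::ZZ
ZZZ:::
::::::
gen 5: :::ZZ:
:::ZZ:
::::::
:::ZZ:
Z:Z:Z:
ZZ::::
:ZZZ::
gen 6: ::::::
:::ZZ:
::::::
:::ZZZ
Z:Z:Z:
Z::::Z
ZZ:ZZ:
gen 7: ::Z::Z
::::::
:::::Z
:::ZZZ
ZZ::::
::Z:::
ZZ::Z:
gen 8: ZZ:::Z
::::::
:::::Z
::::ZZ
ZZZZZZ
::Z::Z
ZZZZ:Z
gen 9: ::::ZZ
:::::Z
::::ZZ
:ZZ:::
:ZZ:::
::::::
:::Z::
gen 10: ::::ZZ
Z:::::
Z:::ZZ
ZZZZ::
:ZZ:::
::Z:::
::::Z:
gen 11: ::::ZZ
Z:::::
::ZZZ:
:::ZZ:
Z:::::
:ZZZ::
:::ZZZ
gen 12: Z::Z::
::::::
::Z:ZZ
::Z:ZZ
:Z::Z:
ZZZZ:Z
Z::::Z
gen 13: Z::::Z
:::ZZZ
::::ZZ
ZZZ:::
::::::
::ZZ::
:::Z::
gen 14: Z::Z:Z
:::Z::
:ZZ:::
ZZ:::Z
:::Z::
::ZZ::
::ZZZ:
gen 15: :::::Z
ZZ:ZZ:
:ZZ:::
ZZ::::
ZZ:ZZ:
::::::
:Z:::Z
gen 16: :ZZ::Z
ZZ:ZZZ
:::Z:Z
:::Z:Z
ZZZ::Z
:ZZ:ZZ
Z:::::
gen 17: ::ZZ::
:Z:Z::
:::Z::
:Z:Z:Z
::::::
::ZZZ:
:::ZZ:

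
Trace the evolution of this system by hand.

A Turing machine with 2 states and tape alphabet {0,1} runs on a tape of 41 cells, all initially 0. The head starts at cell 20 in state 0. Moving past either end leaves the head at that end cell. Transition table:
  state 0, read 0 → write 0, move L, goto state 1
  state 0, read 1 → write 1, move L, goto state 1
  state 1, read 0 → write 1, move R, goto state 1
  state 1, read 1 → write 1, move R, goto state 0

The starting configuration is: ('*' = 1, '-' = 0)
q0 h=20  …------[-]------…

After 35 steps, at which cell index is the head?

step 0: q0 h=20  …------[-]------…
step 1: q1 h=19  …------[-]------…
step 2: q1 h=20  …-----*[-]------…
step 3: q1 h=21  …----**[-]------…
step 4: q1 h=22  …---***[-]------…
step 5: q1 h=23  …--****[-]------…
step 6: q1 h=24  …-*****[-]------…
step 7: q1 h=25  …******[-]------…
step 8: q1 h=26  …******[-]------…
step 9: q1 h=27  …******[-]------…
step 10: q1 h=28  …******[-]------…
step 11: q1 h=29  …******[-]------…
step 12: q1 h=30  …******[-]------…
step 13: q1 h=31  …******[-]------…
step 14: q1 h=32  …******[-]------…
step 15: q1 h=33  …******[-]------…
step 16: q1 h=34  …******[-]------|
step 17: q1 h=35  …******[-]-----|
step 18: q1 h=36  …******[-]----|
step 19: q1 h=37  …******[-]---|
step 20: q1 h=38  …******[-]--|
step 21: q1 h=39  …******[-]-|
step 22: q1 h=40  …******[-]|
step 23: q1 h=40  …******[*]|
step 24: q0 h=40  …******[*]|
step 25: q1 h=39  …******[*]*|
step 26: q0 h=40  …******[*]|
step 27: q1 h=39  …******[*]*|
step 28: q0 h=40  …******[*]|
step 29: q1 h=39  …******[*]*|
step 30: q0 h=40  …******[*]|
step 31: q1 h=39  …******[*]*|
step 32: q0 h=40  …******[*]|
step 33: q1 h=39  …******[*]*|
step 34: q0 h=40  …******[*]|
step 35: q1 h=39  …******[*]*|

39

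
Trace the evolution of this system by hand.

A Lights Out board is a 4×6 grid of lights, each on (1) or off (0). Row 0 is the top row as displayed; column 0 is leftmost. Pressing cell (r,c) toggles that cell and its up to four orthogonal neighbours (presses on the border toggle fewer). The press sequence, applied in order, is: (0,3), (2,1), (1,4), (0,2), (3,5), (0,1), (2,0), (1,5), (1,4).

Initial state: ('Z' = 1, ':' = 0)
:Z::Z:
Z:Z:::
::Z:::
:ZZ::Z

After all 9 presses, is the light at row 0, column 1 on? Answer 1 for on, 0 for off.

k=0  :Z::Z:
Z:Z:::
::Z:::
:ZZ::Z
k=1  :ZZZ::
Z:ZZ::
::Z:::
:ZZ::Z
k=2  :ZZZ::
ZZZZ::
ZZ::::
::Z::Z
k=3  :ZZZZ:
ZZZ:ZZ
ZZ::Z:
::Z::Z
k=4  ::::Z:
ZZ::ZZ
ZZ::Z:
::Z::Z
k=5  ::::Z:
ZZ::ZZ
ZZ::ZZ
::Z:Z:
k=6  ZZZ:Z:
Z:::ZZ
ZZ::ZZ
::Z:Z:
k=7  ZZZ:Z:
::::ZZ
::::ZZ
Z:Z:Z:
k=8  ZZZ:ZZ
::::::
::::Z:
Z:Z:Z:
k=9  ZZZ::Z
:::ZZZ
::::::
Z:Z:Z:

1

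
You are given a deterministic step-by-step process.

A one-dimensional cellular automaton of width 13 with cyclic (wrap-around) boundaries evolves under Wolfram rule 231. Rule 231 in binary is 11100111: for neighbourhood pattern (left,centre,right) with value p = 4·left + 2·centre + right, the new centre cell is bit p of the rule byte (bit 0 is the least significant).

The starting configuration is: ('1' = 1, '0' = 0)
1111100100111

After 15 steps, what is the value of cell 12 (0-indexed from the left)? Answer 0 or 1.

1

t=0: 1111100100111
t=1: 1111101101011
t=2: 1111110111101
t=3: 1111111011110
t=4: 0111111101111
t=5: 1011111110111
t=6: 1101111111011
t=7: 1110111111101
t=8: 1111011111110
t=9: 0111101111111
t=10: 1011110111111
t=11: 1101111011111
t=12: 1110111101111
t=13: 1111011110111
t=14: 1111101111011
t=15: 1111110111101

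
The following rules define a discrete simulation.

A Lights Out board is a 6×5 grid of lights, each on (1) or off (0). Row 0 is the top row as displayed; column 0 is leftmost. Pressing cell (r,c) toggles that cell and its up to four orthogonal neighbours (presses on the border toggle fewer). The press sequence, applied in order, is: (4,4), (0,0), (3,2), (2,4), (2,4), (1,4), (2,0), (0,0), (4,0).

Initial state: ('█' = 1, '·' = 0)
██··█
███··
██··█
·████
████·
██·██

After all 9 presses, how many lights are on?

10

step 0: ██··█
███··
██··█
·████
████·
██·██
step 1: ██··█
███··
██··█
·███·
███·█
██·█·
step 2: ····█
·██··
██··█
·███·
███·█
██·█·
step 3: ····█
·██··
███·█
·····
██··█
██·█·
step 4: ····█
·██·█
████·
····█
██··█
██·█·
step 5: ····█
·██··
███·█
·····
██··█
██·█·
step 6: ·····
·████
███··
·····
██··█
██·█·
step 7: ·····
█████
··█··
█····
██··█
██·█·
step 8: ██···
·████
··█··
█····
██··█
██·█·
step 9: ██···
·████
··█··
·····
····█
·█·█·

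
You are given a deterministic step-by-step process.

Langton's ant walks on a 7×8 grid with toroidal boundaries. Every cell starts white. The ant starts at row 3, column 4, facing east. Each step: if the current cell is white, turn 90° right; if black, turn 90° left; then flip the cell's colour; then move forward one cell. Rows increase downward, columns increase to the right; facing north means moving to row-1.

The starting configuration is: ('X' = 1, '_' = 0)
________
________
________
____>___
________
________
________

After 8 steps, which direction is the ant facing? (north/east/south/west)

west

[0] ________
________
________
____>___
________
________
________
[1] ________
________
________
____X___
____v___
________
________
[2] ________
________
________
____X___
___<X___
________
________
[3] ________
________
________
___^X___
___XX___
________
________
[4] ________
________
________
___X>___
___XX___
________
________
[5] ________
________
____^___
___X____
___XX___
________
________
[6] ________
________
____X>__
___X____
___XX___
________
________
[7] ________
________
____XX__
___X_v__
___XX___
________
________
[8] ________
________
____XX__
___X<X__
___XX___
________
________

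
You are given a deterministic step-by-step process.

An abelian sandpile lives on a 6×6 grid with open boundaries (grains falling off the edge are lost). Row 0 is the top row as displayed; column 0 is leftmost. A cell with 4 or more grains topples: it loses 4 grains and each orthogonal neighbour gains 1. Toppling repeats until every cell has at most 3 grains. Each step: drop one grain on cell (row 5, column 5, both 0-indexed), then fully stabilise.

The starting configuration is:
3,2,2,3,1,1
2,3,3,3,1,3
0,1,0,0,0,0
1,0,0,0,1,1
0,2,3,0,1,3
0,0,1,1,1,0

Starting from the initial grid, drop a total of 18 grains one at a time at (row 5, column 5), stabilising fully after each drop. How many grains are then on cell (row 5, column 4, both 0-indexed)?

k=0  3,2,2,3,1,1
2,3,3,3,1,3
0,1,0,0,0,0
1,0,0,0,1,1
0,2,3,0,1,3
0,0,1,1,1,0
k=1  3,2,2,3,1,1
2,3,3,3,1,3
0,1,0,0,0,0
1,0,0,0,1,1
0,2,3,0,1,3
0,0,1,1,1,1
k=2  3,2,2,3,1,1
2,3,3,3,1,3
0,1,0,0,0,0
1,0,0,0,1,1
0,2,3,0,1,3
0,0,1,1,1,2
k=3  3,2,2,3,1,1
2,3,3,3,1,3
0,1,0,0,0,0
1,0,0,0,1,1
0,2,3,0,1,3
0,0,1,1,1,3
k=4  3,2,2,3,1,1
2,3,3,3,1,3
0,1,0,0,0,0
1,0,0,0,1,2
0,2,3,0,2,0
0,0,1,1,2,1
k=5  3,2,2,3,1,1
2,3,3,3,1,3
0,1,0,0,0,0
1,0,0,0,1,2
0,2,3,0,2,0
0,0,1,1,2,2
k=6  3,2,2,3,1,1
2,3,3,3,1,3
0,1,0,0,0,0
1,0,0,0,1,2
0,2,3,0,2,0
0,0,1,1,2,3
k=7  3,2,2,3,1,1
2,3,3,3,1,3
0,1,0,0,0,0
1,0,0,0,1,2
0,2,3,0,2,1
0,0,1,1,3,0
k=8  3,2,2,3,1,1
2,3,3,3,1,3
0,1,0,0,0,0
1,0,0,0,1,2
0,2,3,0,2,1
0,0,1,1,3,1
k=9  3,2,2,3,1,1
2,3,3,3,1,3
0,1,0,0,0,0
1,0,0,0,1,2
0,2,3,0,2,1
0,0,1,1,3,2
k=10  3,2,2,3,1,1
2,3,3,3,1,3
0,1,0,0,0,0
1,0,0,0,1,2
0,2,3,0,2,1
0,0,1,1,3,3
k=11  3,2,2,3,1,1
2,3,3,3,1,3
0,1,0,0,0,0
1,0,0,0,1,2
0,2,3,0,3,2
0,0,1,2,0,1
k=12  3,2,2,3,1,1
2,3,3,3,1,3
0,1,0,0,0,0
1,0,0,0,1,2
0,2,3,0,3,2
0,0,1,2,0,2
k=13  3,2,2,3,1,1
2,3,3,3,1,3
0,1,0,0,0,0
1,0,0,0,1,2
0,2,3,0,3,2
0,0,1,2,0,3
k=14  3,2,2,3,1,1
2,3,3,3,1,3
0,1,0,0,0,0
1,0,0,0,1,2
0,2,3,0,3,3
0,0,1,2,1,0
k=15  3,2,2,3,1,1
2,3,3,3,1,3
0,1,0,0,0,0
1,0,0,0,1,2
0,2,3,0,3,3
0,0,1,2,1,1
k=16  3,2,2,3,1,1
2,3,3,3,1,3
0,1,0,0,0,0
1,0,0,0,1,2
0,2,3,0,3,3
0,0,1,2,1,2
k=17  3,2,2,3,1,1
2,3,3,3,1,3
0,1,0,0,0,0
1,0,0,0,1,2
0,2,3,0,3,3
0,0,1,2,1,3
k=18  3,2,2,3,1,1
2,3,3,3,1,3
0,1,0,0,0,0
1,0,0,0,2,3
0,2,3,1,0,1
0,0,1,2,3,1

3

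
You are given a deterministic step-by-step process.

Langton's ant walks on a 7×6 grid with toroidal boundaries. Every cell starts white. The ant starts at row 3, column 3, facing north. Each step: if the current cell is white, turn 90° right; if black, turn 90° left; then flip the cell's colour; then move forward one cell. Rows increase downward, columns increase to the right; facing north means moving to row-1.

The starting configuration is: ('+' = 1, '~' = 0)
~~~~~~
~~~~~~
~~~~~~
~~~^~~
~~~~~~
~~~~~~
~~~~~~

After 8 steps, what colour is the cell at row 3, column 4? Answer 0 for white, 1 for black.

1

[0] ~~~~~~
~~~~~~
~~~~~~
~~~^~~
~~~~~~
~~~~~~
~~~~~~
[1] ~~~~~~
~~~~~~
~~~~~~
~~~+>~
~~~~~~
~~~~~~
~~~~~~
[2] ~~~~~~
~~~~~~
~~~~~~
~~~++~
~~~~v~
~~~~~~
~~~~~~
[3] ~~~~~~
~~~~~~
~~~~~~
~~~++~
~~~<+~
~~~~~~
~~~~~~
[4] ~~~~~~
~~~~~~
~~~~~~
~~~^+~
~~~++~
~~~~~~
~~~~~~
[5] ~~~~~~
~~~~~~
~~~~~~
~~<~+~
~~~++~
~~~~~~
~~~~~~
[6] ~~~~~~
~~~~~~
~~^~~~
~~+~+~
~~~++~
~~~~~~
~~~~~~
[7] ~~~~~~
~~~~~~
~~+>~~
~~+~+~
~~~++~
~~~~~~
~~~~~~
[8] ~~~~~~
~~~~~~
~~++~~
~~+v+~
~~~++~
~~~~~~
~~~~~~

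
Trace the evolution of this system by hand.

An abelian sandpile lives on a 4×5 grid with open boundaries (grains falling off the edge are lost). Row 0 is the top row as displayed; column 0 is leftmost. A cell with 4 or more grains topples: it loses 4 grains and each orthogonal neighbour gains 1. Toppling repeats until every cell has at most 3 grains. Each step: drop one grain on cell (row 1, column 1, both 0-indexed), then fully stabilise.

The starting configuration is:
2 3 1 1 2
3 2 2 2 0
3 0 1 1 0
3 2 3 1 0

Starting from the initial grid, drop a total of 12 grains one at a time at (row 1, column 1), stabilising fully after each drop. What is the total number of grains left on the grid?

31

0) 2 3 1 1 2
3 2 2 2 0
3 0 1 1 0
3 2 3 1 0
1) 2 3 1 1 2
3 3 2 2 0
3 0 1 1 0
3 2 3 1 0
2) 0 1 2 1 2
2 2 3 2 0
1 2 1 1 0
0 3 3 1 0
3) 0 1 2 1 2
2 3 3 2 0
1 2 1 1 0
0 3 3 1 0
4) 0 2 3 1 2
3 1 0 3 0
1 3 2 1 0
0 3 3 1 0
5) 0 2 3 1 2
3 2 0 3 0
1 3 2 1 0
0 3 3 1 0
6) 0 2 3 1 2
3 3 0 3 0
1 3 2 1 0
0 3 3 1 0
7) 1 3 3 1 2
0 2 2 3 0
3 2 0 2 0
1 1 1 2 0
8) 1 3 3 1 2
0 3 2 3 0
3 2 0 2 0
1 1 1 2 0
9) 2 1 1 3 2
1 2 1 0 1
3 3 1 3 0
1 1 1 2 0
10) 2 1 1 3 2
1 3 1 0 1
3 3 1 3 0
1 1 1 2 0
11) 2 2 1 3 2
3 1 2 0 1
0 1 2 3 0
2 2 1 2 0
12) 2 2 1 3 2
3 2 2 0 1
0 1 2 3 0
2 2 1 2 0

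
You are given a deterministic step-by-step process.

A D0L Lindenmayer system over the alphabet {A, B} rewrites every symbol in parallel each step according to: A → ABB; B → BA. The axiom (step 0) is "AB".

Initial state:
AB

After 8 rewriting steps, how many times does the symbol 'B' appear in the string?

gen 0: AB
gen 1: ABBBA
gen 2: ABBBABABAABB
gen 3: ABBBABABAABBBAABBBAABBABBBABA
gen 4: ABBBABABAABBBAABBBAABBABBBABABAABBABBBABABAABBABBBABAABBBABABAABBBAABB
gen 5: ABBBABABAABBBAABBBAABBABBBABABAABBABBBABABAABBABBBABAABBBA…ABBBABABAABBBAABBABBBABABAABBBAABBBAABBABBBABABAABBABBBABA  (len 169)
gen 6: ABBBABABAABBBAABBBAABBABBBABABAABBABBBABABAABBABBBABAABBBA…BAABBABBBABAABBBABABAABBBAABBBAABBABBBABAABBBABABAABBBAABB  (len 408)
gen 7: ABBBABABAABBBAABBBAABBABBBABABAABBABBBABABAABBABBBABAABBBA…ABBBABABAABBBAABBABBBABABAABBBAABBBAABBABBBABABAABBABBBABA  (len 985)
gen 8: ABBBABABAABBBAABBBAABBABBBABABAABBABBBABABAABBABBBABAABBBA…BAABBABBBABAABBBABABAABBBAABBBAABBABBBABAABBBABABAABBBAABB  (len 2378)

1393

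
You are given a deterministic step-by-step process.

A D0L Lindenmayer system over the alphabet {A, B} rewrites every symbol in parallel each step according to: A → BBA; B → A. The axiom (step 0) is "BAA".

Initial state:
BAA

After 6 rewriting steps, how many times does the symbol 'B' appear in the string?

106

t=0: BAA
t=1: ABBABBA
t=2: BBAAABBAAABBA
t=3: AABBABBABBAAABBABBABBAAABBA
t=4: BBABBAAABBAAABBAAABBABBABBAAABBAAABBAAABBABBABBAAABBA
t=5: AABBAAABBABBABBAAABBABBABBAAABBABBABBAAABBAAABBAAABBABBABBAAABBABBABBAAABBABBABBAAABBAAABBAAABBABBABBAAABBA
t=6: BBABBAAABBABBABBAAABBAAABBAAABBABBABBAAABBAAABBAAABBABBABB…ABBABBABBAAABBABBABBAAABBABBABBAAABBAAABBAAABBABBABBAAABBA  (len 213)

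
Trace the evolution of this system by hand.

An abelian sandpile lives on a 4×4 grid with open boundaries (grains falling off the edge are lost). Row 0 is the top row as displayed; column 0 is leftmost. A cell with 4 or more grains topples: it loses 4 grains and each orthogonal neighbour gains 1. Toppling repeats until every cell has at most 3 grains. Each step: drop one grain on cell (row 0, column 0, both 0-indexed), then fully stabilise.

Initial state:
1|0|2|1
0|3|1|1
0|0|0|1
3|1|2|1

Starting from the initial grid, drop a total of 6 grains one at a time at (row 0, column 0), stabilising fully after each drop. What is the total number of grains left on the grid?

0) 1|0|2|1
0|3|1|1
0|0|0|1
3|1|2|1
1) 2|0|2|1
0|3|1|1
0|0|0|1
3|1|2|1
2) 3|0|2|1
0|3|1|1
0|0|0|1
3|1|2|1
3) 0|1|2|1
1|3|1|1
0|0|0|1
3|1|2|1
4) 1|1|2|1
1|3|1|1
0|0|0|1
3|1|2|1
5) 2|1|2|1
1|3|1|1
0|0|0|1
3|1|2|1
6) 3|1|2|1
1|3|1|1
0|0|0|1
3|1|2|1

21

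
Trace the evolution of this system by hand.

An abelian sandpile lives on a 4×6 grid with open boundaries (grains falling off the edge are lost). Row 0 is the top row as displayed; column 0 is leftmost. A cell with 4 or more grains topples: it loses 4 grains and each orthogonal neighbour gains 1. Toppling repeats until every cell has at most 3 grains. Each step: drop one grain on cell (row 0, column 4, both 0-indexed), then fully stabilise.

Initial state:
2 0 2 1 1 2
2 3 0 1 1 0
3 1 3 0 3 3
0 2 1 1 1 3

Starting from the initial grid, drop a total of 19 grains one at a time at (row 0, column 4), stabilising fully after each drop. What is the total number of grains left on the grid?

[0] 2 0 2 1 1 2
2 3 0 1 1 0
3 1 3 0 3 3
0 2 1 1 1 3
[1] 2 0 2 1 2 2
2 3 0 1 1 0
3 1 3 0 3 3
0 2 1 1 1 3
[2] 2 0 2 1 3 2
2 3 0 1 1 0
3 1 3 0 3 3
0 2 1 1 1 3
[3] 2 0 2 2 0 3
2 3 0 1 2 0
3 1 3 0 3 3
0 2 1 1 1 3
[4] 2 0 2 2 1 3
2 3 0 1 2 0
3 1 3 0 3 3
0 2 1 1 1 3
[5] 2 0 2 2 2 3
2 3 0 1 2 0
3 1 3 0 3 3
0 2 1 1 1 3
[6] 2 0 2 2 3 3
2 3 0 1 2 0
3 1 3 0 3 3
0 2 1 1 1 3
[7] 2 0 2 3 1 0
2 3 0 1 3 1
3 1 3 0 3 3
0 2 1 1 1 3
[8] 2 0 2 3 2 0
2 3 0 1 3 1
3 1 3 0 3 3
0 2 1 1 1 3
[9] 2 0 2 3 3 0
2 3 0 1 3 1
3 1 3 0 3 3
0 2 1 1 1 3
[10] 2 0 3 0 2 1
2 3 0 3 1 3
3 1 3 1 1 1
0 2 1 1 3 0
[11] 2 0 3 0 3 1
2 3 0 3 1 3
3 1 3 1 1 1
0 2 1 1 3 0
[12] 2 0 3 1 0 2
2 3 0 3 2 3
3 1 3 1 1 1
0 2 1 1 3 0
[13] 2 0 3 1 1 2
2 3 0 3 2 3
3 1 3 1 1 1
0 2 1 1 3 0
[14] 2 0 3 1 2 2
2 3 0 3 2 3
3 1 3 1 1 1
0 2 1 1 3 0
[15] 2 0 3 1 3 2
2 3 0 3 2 3
3 1 3 1 1 1
0 2 1 1 3 0
[16] 2 0 3 2 0 3
2 3 0 3 3 3
3 1 3 1 1 1
0 2 1 1 3 0
[17] 2 0 3 2 1 3
2 3 0 3 3 3
3 1 3 1 1 1
0 2 1 1 3 0
[18] 2 0 3 2 2 3
2 3 0 3 3 3
3 1 3 1 1 1
0 2 1 1 3 0
[19] 2 0 3 2 3 3
2 3 0 3 3 3
3 1 3 1 1 1
0 2 1 1 3 0

44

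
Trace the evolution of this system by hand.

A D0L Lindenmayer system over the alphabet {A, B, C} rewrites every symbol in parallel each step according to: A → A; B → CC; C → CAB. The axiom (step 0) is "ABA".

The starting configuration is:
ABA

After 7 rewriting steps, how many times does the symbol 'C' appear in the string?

86

0) ABA
1) ACCA
2) ACABCABA
3) ACABACCCABACCA
4) ACABACCACABCABCABACCACABCABA
5) ACABACCACABCABACABACCCABACCCABACCACABCABACABACCCABACCA
6) ACABACCACABCABACABACCCABACCACABACCACABCABCABACCACABCABCABACCACABCABACABACCCABACCACABACCACABCABCABACCACABCABA
7) ACABACCACABCABACABACCCABACCACABACCACABCABCABACCACABCABACAB…BCABACABACCACABCABACABACCCABACCCABACCACABCABACABACCCABACCA  (len 214)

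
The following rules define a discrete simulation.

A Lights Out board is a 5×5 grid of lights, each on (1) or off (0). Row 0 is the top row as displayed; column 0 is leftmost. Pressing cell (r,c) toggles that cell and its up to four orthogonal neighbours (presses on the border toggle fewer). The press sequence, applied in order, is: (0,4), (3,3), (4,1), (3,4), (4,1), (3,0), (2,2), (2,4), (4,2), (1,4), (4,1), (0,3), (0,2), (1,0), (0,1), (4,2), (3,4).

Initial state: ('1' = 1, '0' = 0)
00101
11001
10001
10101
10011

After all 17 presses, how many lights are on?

14

k=0  00101
11001
10001
10101
10011
k=1  00110
11000
10001
10101
10011
k=2  00110
11000
10011
10010
10001
k=3  00110
11000
10011
11010
01101
k=4  00110
11000
10010
11001
01100
k=5  00110
11000
10010
10001
10000
k=6  00110
11000
00010
01001
00000
k=7  00110
11100
01100
01101
00000
k=8  00110
11101
01111
01100
00000
k=9  00110
11101
01111
01000
01110
k=10  00111
11110
01110
01000
01110
k=11  00111
11110
01110
00000
10010
k=12  00000
11100
01110
00000
10010
k=13  01110
11000
01110
00000
10010
k=14  11110
00000
11110
00000
10010
k=15  00010
01000
11110
00000
10010
k=16  00010
01000
11110
00100
11100
k=17  00010
01000
11111
00111
11101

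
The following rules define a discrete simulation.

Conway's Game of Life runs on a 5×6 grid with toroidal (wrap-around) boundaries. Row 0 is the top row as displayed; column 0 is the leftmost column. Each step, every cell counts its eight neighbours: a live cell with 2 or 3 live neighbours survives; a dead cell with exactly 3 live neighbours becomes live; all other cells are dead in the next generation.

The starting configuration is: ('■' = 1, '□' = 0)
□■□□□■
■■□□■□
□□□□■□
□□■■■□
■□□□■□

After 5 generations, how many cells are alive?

4

k=0  □■□□□■
■■□□■□
□□□□■□
□□■■■□
■□□□■□
k=1  □■□□■□
■■□□■□
□■■□■□
□□□□■□
■■■□■□
k=2  □□□□■□
■□□□■□
■■■□■□
■□□□■□
■■■□■□
k=3  ■□□□■□
■□□□■□
■□□□■□
□□□□■□
■■□□■□
k=4  ■□□■■□
■■□■■□
□□□■■□
■■□■■□
■■□■■□
k=5  □□□□□□
■■□□□□
□□□□□□
■■□□□□
□□□□□□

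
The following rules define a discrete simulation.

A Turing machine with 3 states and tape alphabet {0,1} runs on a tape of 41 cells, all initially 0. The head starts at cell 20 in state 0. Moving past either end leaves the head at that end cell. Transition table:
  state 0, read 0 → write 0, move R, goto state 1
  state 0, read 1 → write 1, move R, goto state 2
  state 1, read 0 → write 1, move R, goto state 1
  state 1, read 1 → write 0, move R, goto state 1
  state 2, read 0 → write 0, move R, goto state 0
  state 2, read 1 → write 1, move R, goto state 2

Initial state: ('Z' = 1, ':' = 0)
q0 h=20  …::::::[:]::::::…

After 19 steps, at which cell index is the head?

39

[0] q0 h=20  …::::::[:]::::::…
[1] q1 h=21  …::::::[:]::::::…
[2] q1 h=22  …:::::Z[:]::::::…
[3] q1 h=23  …::::ZZ[:]::::::…
[4] q1 h=24  …:::ZZZ[:]::::::…
[5] q1 h=25  …::ZZZZ[:]::::::…
[6] q1 h=26  …:ZZZZZ[:]::::::…
[7] q1 h=27  …ZZZZZZ[:]::::::…
[8] q1 h=28  …ZZZZZZ[:]::::::…
[9] q1 h=29  …ZZZZZZ[:]::::::…
[10] q1 h=30  …ZZZZZZ[:]::::::…
[11] q1 h=31  …ZZZZZZ[:]::::::…
[12] q1 h=32  …ZZZZZZ[:]::::::…
[13] q1 h=33  …ZZZZZZ[:]::::::…
[14] q1 h=34  …ZZZZZZ[:]::::::|
[15] q1 h=35  …ZZZZZZ[:]:::::|
[16] q1 h=36  …ZZZZZZ[:]::::|
[17] q1 h=37  …ZZZZZZ[:]:::|
[18] q1 h=38  …ZZZZZZ[:]::|
[19] q1 h=39  …ZZZZZZ[:]:|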